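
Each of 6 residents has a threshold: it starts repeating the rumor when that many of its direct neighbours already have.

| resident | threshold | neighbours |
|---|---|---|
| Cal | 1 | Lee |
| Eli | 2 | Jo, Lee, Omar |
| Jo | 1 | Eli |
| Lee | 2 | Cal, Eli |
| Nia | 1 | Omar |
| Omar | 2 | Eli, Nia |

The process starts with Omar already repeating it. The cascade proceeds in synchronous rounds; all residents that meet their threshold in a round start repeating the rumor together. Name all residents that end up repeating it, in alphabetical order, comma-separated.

Nia, Omar

Round 1 — Omar starts repeating the rumor (initial).
Round 2 — checking thresholds:
  Eli: 1 of 3 neighbours < 2, not yet.
  Nia: 1 of 1 neighbours ≥ 1, starts repeating the rumor.
Round 3 — no new spreads; cascade stops.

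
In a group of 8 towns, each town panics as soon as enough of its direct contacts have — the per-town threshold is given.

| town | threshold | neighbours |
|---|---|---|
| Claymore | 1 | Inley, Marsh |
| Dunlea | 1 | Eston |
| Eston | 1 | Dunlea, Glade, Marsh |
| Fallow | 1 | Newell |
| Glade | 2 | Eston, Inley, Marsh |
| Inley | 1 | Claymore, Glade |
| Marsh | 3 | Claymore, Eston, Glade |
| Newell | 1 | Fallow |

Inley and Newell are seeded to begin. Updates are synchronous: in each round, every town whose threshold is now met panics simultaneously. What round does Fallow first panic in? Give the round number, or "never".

2

Round 1 — Inley, Newell panic (initial).
Round 2 — checking thresholds:
  Claymore: 1 of 2 neighbours ≥ 1, panics.
  Fallow: 1 of 1 neighbours ≥ 1, panics.
  Glade: 1 of 3 neighbours < 2, below threshold.
Round 3 — no new panics; cascade stops.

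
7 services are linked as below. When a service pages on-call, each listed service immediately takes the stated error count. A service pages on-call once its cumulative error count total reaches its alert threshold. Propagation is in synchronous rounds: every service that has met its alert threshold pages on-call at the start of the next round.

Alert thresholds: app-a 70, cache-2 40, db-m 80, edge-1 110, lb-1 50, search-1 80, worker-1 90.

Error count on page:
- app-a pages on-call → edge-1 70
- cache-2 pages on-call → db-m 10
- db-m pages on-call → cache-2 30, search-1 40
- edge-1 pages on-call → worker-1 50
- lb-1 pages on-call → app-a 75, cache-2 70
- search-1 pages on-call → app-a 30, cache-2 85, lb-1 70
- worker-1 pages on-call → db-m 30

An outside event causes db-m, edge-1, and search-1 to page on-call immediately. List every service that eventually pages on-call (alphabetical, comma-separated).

app-a, cache-2, db-m, edge-1, lb-1, search-1

Round 1 — db-m, edge-1, search-1 page on-call (initial).
  app-a: +30 → 30 < 70
  cache-2: +30+85 → 115 ≥ 40
  lb-1: +70 → 70 ≥ 50
  worker-1: +50 → 50 < 90
Round 2 — cache-2, lb-1 page on-call.
  app-a: +75 → 105 ≥ 70
Round 3 — app-a pages on-call.
No further pages.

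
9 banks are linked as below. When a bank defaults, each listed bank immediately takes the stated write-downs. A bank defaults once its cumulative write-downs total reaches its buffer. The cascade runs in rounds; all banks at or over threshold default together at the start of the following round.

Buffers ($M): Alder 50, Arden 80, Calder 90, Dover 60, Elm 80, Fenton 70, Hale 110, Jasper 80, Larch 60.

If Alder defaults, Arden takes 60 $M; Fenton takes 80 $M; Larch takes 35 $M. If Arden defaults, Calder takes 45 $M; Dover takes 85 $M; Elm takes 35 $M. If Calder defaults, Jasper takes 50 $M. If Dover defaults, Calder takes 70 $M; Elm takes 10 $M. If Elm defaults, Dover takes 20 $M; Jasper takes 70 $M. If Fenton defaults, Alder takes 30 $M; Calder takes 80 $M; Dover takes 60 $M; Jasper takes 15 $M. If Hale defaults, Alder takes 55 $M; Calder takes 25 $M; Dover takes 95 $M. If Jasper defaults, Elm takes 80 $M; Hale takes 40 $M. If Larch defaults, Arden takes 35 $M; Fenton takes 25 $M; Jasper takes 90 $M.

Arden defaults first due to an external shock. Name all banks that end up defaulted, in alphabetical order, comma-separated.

Round 1 — Arden defaults (initial).
  Calder: +45 → 45 < 90
  Dover: +85 → 85 ≥ 60
  Elm: +35 → 35 < 80
Round 2 — Dover defaults.
  Calder: +70 → 115 ≥ 90
  Elm: +10 → 45 < 80
Round 3 — Calder defaults.
  Jasper: +50 → 50 < 80
No further defaults.

Arden, Calder, Dover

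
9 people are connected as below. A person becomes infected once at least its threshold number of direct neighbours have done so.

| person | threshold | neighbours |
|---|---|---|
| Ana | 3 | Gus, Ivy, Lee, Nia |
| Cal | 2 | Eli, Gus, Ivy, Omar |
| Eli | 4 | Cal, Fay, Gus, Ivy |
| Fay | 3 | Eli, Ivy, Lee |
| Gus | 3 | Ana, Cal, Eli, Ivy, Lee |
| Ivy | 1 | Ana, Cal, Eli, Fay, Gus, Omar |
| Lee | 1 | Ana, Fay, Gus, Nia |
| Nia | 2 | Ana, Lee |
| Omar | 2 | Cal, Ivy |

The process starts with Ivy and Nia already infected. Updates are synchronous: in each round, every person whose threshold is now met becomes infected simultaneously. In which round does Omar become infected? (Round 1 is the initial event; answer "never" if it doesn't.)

6

Round 1 — Ivy, Nia become infected (initial).
Round 2 — checking thresholds:
  Ana: 2 of 4 neighbours < 3, below threshold.
  Cal: 1 of 4 neighbours < 2, below threshold.
  Eli: 1 of 4 neighbours < 4, below threshold.
  Fay: 1 of 3 neighbours < 3, below threshold.
  Gus: 1 of 5 neighbours < 3, below threshold.
  Lee: 1 of 4 neighbours ≥ 1, becomes infected.
  Omar: 1 of 2 neighbours < 2, below threshold.
Round 3 — checking thresholds:
  Ana: 3 of 4 neighbours ≥ 3, becomes infected.
  Cal: 1 of 4 neighbours < 2, below threshold.
  Eli: 1 of 4 neighbours < 4, below threshold.
  Fay: 2 of 3 neighbours < 3, below threshold.
  Gus: 2 of 5 neighbours < 3, below threshold.
  Omar: 1 of 2 neighbours < 2, below threshold.
Round 4 — checking thresholds:
  Cal: 1 of 4 neighbours < 2, below threshold.
  Eli: 1 of 4 neighbours < 4, below threshold.
  Fay: 2 of 3 neighbours < 3, below threshold.
  Gus: 3 of 5 neighbours ≥ 3, becomes infected.
  Omar: 1 of 2 neighbours < 2, below threshold.
Round 5 — checking thresholds:
  Cal: 2 of 4 neighbours ≥ 2, becomes infected.
  Eli: 2 of 4 neighbours < 4, below threshold.
  Fay: 2 of 3 neighbours < 3, below threshold.
  Omar: 1 of 2 neighbours < 2, below threshold.
Round 6 — checking thresholds:
  Eli: 3 of 4 neighbours < 4, below threshold.
  Fay: 2 of 3 neighbours < 3, below threshold.
  Omar: 2 of 2 neighbours ≥ 2, becomes infected.
Round 7 — no new infections; cascade stops.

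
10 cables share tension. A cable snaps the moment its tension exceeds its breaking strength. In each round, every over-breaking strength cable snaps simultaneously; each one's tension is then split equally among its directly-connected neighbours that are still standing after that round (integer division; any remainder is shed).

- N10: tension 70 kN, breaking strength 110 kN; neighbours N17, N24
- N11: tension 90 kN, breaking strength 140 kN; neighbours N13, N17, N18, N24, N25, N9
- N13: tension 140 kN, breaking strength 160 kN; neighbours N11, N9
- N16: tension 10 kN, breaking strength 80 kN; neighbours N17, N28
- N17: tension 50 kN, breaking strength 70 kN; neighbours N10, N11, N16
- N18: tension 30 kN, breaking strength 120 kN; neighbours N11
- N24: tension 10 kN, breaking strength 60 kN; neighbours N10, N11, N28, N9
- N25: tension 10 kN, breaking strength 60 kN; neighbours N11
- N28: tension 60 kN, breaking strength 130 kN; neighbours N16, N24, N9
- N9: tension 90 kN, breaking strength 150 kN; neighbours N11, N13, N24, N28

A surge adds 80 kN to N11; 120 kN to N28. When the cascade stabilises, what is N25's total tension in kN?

38

Round 1 — N11 at 170 > 140; N28 at 180 > 130. N11, N28 snap.
  N11 sheds 170 kN to N13, N17, N18, N24, N25, N9: 28 each (2 lost).
    N13: 140+28 = 168 > 160
    N17: 50+28 = 78 > 70
    N18: 30+28 = 58 ≤ 120
    N24: 10+28 = 38 ≤ 60
    N25: 10+28 = 38 ≤ 60
    N9: 90+28 = 118 ≤ 150
  N28 sheds 180 kN to N16, N24, N9: 60 each.
    N16: 10+60 = 70 ≤ 80
    N24: 38+60 = 98 > 60
    N9: 118+60 = 178 > 150
Round 2 — N13, N17, N24, N9 snap.
  N13 sheds 168 kN: no online neighbours, lost.
  N17 sheds 78 kN to N10, N16: 39 each.
    N10: 70+39 = 109 ≤ 110
    N16: 70+39 = 109 > 80
  N24 sheds 98 kN to N10: 98 each.
    N10: 109+98 = 207 > 110
  N9 sheds 178 kN: no online neighbours, lost.
Round 3 — N10, N16 snap.
  N10 sheds 207 kN: no online neighbours, lost.
  N16 sheds 109 kN: no online neighbours, lost.
No further breaks.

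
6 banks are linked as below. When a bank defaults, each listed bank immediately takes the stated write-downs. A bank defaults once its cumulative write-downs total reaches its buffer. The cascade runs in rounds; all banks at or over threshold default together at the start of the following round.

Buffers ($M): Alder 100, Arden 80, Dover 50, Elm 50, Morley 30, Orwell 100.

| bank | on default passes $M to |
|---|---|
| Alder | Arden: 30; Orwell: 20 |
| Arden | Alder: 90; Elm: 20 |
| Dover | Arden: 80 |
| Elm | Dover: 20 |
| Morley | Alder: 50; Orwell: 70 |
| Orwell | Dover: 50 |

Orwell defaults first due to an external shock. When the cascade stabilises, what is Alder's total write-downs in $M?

90

Round 1 — Orwell defaults (initial).
  Dover: +50 → 50 ≥ 50
Round 2 — Dover defaults.
  Arden: +80 → 80 ≥ 80
Round 3 — Arden defaults.
  Alder: +90 → 90 < 100
  Elm: +20 → 20 < 50
No further defaults.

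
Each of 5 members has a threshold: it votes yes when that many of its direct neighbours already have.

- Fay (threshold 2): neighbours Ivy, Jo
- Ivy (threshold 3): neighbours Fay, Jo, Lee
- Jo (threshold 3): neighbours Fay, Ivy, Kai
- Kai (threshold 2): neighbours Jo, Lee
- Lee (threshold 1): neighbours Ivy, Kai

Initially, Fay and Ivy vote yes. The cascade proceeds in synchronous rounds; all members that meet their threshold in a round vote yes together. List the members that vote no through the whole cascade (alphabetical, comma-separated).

Round 1 — Fay, Ivy vote yes (initial).
Round 2 — checking thresholds:
  Jo: 2 of 3 neighbours < 3, below threshold.
  Lee: 1 of 2 neighbours ≥ 1, votes yes.
Round 3 — no new yes votes; cascade stops.

Jo, Kai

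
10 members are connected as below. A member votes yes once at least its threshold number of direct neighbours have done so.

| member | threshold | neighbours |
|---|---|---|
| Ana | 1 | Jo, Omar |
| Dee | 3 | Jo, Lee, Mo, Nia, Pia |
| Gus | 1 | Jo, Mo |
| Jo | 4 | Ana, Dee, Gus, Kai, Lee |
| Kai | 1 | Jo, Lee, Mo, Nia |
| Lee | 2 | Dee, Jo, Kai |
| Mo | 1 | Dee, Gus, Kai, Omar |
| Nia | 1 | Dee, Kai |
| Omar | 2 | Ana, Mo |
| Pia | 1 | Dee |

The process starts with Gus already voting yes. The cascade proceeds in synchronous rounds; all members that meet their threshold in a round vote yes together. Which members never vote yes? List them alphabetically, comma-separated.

Round 1 — Gus votes yes (initial).
Round 2 — checking thresholds:
  Jo: 1 of 5 neighbours < 4, not yet.
  Mo: 1 of 4 neighbours ≥ 1, votes yes.
Round 3 — checking thresholds:
  Dee: 1 of 5 neighbours < 3, not yet.
  Jo: 1 of 5 neighbours < 4, not yet.
  Kai: 1 of 4 neighbours ≥ 1, votes yes.
  Omar: 1 of 2 neighbours < 2, not yet.
Round 4 — checking thresholds:
  Dee: 1 of 5 neighbours < 3, not yet.
  Jo: 2 of 5 neighbours < 4, not yet.
  Lee: 1 of 3 neighbours < 2, not yet.
  Nia: 1 of 2 neighbours ≥ 1, votes yes.
  Omar: 1 of 2 neighbours < 2, not yet.
Round 5 — no new yes votes; cascade stops.

Ana, Dee, Jo, Lee, Omar, Pia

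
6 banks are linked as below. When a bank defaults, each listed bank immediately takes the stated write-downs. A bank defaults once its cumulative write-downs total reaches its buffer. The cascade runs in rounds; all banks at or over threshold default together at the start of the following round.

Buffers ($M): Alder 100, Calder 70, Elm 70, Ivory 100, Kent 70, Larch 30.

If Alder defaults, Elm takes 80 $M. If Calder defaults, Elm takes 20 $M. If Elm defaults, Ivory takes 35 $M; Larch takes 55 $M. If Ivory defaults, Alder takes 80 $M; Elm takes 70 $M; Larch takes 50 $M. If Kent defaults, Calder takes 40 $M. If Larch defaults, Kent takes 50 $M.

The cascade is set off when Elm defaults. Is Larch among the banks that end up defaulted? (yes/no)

Round 1 — Elm defaults (initial).
  Ivory: +35 → 35 < 100
  Larch: +55 → 55 ≥ 30
Round 2 — Larch defaults.
  Kent: +50 → 50 < 70
No further defaults.

yes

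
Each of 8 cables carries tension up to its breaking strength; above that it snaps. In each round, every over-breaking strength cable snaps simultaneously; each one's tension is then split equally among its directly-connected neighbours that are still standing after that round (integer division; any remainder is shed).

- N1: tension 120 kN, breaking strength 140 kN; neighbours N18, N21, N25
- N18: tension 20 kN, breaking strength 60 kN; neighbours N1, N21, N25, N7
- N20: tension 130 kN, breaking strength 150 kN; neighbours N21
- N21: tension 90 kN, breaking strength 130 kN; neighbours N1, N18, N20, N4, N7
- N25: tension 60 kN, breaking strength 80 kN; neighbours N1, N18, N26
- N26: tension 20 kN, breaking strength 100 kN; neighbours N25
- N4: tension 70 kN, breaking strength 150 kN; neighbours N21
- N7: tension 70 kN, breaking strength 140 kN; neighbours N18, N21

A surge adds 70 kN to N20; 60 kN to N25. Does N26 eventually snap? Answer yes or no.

Round 1 — N20 at 200 > 150; N25 at 120 > 80. N20, N25 snap.
  N20 sheds 200 kN to N21: 200 each.
    N21: 90+200 = 290 > 130
  N25 sheds 120 kN to N1, N18, N26: 40 each.
    N1: 120+40 = 160 > 140
    N18: 20+40 = 60 ≤ 60
    N26: 20+40 = 60 ≤ 100
Round 2 — N1, N21 snap.
  N1 sheds 160 kN to N18: 160 each.
    N18: 60+160 = 220 > 60
  N21 sheds 290 kN to N18, N4, N7: 96 each (2 lost).
    N18: 220+96 = 316 > 60
    N4: 70+96 = 166 > 150
    N7: 70+96 = 166 > 140
Round 3 — N18, N4, N7 snap.
  N18 sheds 316 kN: no online neighbours, lost.
  N4 sheds 166 kN: no online neighbours, lost.
  N7 sheds 166 kN: no online neighbours, lost.
No further breaks.

no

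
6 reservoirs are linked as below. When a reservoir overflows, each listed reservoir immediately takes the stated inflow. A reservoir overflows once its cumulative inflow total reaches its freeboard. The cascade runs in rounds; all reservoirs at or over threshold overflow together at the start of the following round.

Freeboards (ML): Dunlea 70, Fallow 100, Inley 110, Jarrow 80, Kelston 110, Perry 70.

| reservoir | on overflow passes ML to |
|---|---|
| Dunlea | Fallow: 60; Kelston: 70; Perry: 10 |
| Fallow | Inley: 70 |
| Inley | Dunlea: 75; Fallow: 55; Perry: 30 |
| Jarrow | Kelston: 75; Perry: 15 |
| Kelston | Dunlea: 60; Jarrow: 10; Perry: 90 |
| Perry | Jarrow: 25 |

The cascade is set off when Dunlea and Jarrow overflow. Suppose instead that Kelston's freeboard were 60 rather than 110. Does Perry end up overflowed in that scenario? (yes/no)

yes

With Kelston's freeboard at 60:
Round 1 — Dunlea, Jarrow overflow (initial).
  Fallow: +60 → 60 < 100
  Kelston: +70+75 → 145 ≥ 60
  Perry: +10+15 → 25 < 70
Round 2 — Kelston overflows.
  Perry: +90 → 115 ≥ 70
Round 3 — Perry overflows.
No further overflows.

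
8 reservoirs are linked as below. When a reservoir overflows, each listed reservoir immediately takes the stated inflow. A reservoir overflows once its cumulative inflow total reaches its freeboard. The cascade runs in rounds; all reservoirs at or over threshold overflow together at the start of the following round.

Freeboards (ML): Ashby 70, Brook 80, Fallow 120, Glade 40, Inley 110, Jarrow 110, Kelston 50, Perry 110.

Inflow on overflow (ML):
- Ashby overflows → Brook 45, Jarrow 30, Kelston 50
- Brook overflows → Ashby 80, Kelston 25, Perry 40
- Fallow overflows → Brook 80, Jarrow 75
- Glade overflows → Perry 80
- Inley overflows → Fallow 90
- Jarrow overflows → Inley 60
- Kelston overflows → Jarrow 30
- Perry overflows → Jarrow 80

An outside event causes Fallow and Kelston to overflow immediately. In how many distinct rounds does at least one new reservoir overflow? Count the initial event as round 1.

4

Round 1 — Fallow, Kelston overflow (initial).
  Brook: +80 → 80 ≥ 80
  Jarrow: +75+30 → 105 < 110
Round 2 — Brook overflows.
  Ashby: +80 → 80 ≥ 70
  Perry: +40 → 40 < 110
Round 3 — Ashby overflows.
  Jarrow: +30 → 135 ≥ 110
Round 4 — Jarrow overflows.
  Inley: +60 → 60 < 110
No further overflows.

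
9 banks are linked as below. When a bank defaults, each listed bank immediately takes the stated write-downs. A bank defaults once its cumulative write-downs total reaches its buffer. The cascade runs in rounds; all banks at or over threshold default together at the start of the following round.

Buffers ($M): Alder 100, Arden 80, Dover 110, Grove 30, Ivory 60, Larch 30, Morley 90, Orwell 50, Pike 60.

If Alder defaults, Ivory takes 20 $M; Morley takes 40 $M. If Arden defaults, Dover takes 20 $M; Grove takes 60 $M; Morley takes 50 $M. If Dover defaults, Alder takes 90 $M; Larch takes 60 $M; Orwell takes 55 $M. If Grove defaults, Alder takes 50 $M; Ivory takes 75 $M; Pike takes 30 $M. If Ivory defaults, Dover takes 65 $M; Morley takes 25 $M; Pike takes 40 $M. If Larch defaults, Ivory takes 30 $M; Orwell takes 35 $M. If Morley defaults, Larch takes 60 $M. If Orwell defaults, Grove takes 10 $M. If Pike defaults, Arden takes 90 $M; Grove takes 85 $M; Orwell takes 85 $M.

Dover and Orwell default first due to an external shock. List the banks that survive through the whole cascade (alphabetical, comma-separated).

Round 1 — Dover, Orwell default (initial).
  Alder: +90 → 90 < 100
  Grove: +10 → 10 < 30
  Larch: +60 → 60 ≥ 30
Round 2 — Larch defaults.
  Ivory: +30 → 30 < 60
No further defaults.

Alder, Arden, Grove, Ivory, Morley, Pike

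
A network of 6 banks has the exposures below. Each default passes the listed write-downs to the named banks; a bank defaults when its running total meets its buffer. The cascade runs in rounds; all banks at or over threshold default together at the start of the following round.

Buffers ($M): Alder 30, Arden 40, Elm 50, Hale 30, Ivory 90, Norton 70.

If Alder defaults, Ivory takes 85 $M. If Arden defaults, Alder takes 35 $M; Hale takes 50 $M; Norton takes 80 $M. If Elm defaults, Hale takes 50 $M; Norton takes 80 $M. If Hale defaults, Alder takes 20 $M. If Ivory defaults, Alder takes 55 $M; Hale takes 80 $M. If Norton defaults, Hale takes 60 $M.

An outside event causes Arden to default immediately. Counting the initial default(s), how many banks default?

4

Round 1 — Arden defaults (initial).
  Alder: +35 → 35 ≥ 30
  Hale: +50 → 50 ≥ 30
  Norton: +80 → 80 ≥ 70
Round 2 — Alder, Hale, Norton default.
  Ivory: +85 → 85 < 90
No further defaults.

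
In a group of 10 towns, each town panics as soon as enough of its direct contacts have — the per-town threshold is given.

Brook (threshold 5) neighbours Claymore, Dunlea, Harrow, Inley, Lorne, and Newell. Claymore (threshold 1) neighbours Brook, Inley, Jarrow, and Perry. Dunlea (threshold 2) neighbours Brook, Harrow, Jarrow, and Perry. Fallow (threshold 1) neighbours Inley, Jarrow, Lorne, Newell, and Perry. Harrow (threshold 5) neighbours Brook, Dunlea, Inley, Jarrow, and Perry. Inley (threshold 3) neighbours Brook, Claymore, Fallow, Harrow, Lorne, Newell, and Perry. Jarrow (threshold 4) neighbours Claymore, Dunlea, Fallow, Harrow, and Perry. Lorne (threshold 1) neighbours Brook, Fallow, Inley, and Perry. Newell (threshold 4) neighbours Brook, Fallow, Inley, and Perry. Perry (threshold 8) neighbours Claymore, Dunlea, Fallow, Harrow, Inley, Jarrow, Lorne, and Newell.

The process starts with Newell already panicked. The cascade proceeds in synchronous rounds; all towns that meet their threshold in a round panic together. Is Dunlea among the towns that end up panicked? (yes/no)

no

Round 1 — Newell panics (initial).
Round 2 — checking thresholds:
  Brook: 1 of 6 neighbours < 5, not yet.
  Fallow: 1 of 5 neighbours ≥ 1, panics.
  Inley: 1 of 7 neighbours < 3, not yet.
  Perry: 1 of 8 neighbours < 8, not yet.
Round 3 — checking thresholds:
  Brook: 1 of 6 neighbours < 5, not yet.
  Inley: 2 of 7 neighbours < 3, not yet.
  Jarrow: 1 of 5 neighbours < 4, not yet.
  Lorne: 1 of 4 neighbours ≥ 1, panics.
  Perry: 2 of 8 neighbours < 8, not yet.
Round 4 — checking thresholds:
  Brook: 2 of 6 neighbours < 5, not yet.
  Inley: 3 of 7 neighbours ≥ 3, panics.
  Jarrow: 1 of 5 neighbours < 4, not yet.
  Perry: 3 of 8 neighbours < 8, not yet.
Round 5 — checking thresholds:
  Brook: 3 of 6 neighbours < 5, not yet.
  Claymore: 1 of 4 neighbours ≥ 1, panics.
  Harrow: 1 of 5 neighbours < 5, not yet.
  Jarrow: 1 of 5 neighbours < 4, not yet.
  Perry: 4 of 8 neighbours < 8, not yet.
Round 6 — no new panics; cascade stops.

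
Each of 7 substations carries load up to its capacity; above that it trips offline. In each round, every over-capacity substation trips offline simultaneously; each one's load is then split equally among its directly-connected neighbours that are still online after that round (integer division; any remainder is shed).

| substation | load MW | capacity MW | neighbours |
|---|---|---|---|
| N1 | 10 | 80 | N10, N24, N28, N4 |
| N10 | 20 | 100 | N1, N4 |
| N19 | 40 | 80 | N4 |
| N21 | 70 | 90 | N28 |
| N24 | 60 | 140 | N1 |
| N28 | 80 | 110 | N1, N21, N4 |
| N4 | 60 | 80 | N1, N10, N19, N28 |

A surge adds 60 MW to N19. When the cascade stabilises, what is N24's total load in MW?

Round 1 — N19 at 100 > 80. N19 trips offline.
  N19 sheds 100 MW to N4: 100 each.
    N4: 60+100 = 160 > 80
Round 2 — N4 trips offline.
  N4 sheds 160 MW to N1, N10, N28: 53 each (1 lost).
    N1: 10+53 = 63 ≤ 80
    N10: 20+53 = 73 ≤ 100
    N28: 80+53 = 133 > 110
Round 3 — N28 trips offline.
  N28 sheds 133 MW to N1, N21: 66 each (1 lost).
    N1: 63+66 = 129 > 80
    N21: 70+66 = 136 > 90
Round 4 — N1, N21 trip offline.
  N1 sheds 129 MW to N10, N24: 64 each (1 lost).
    N10: 73+64 = 137 > 100
    N24: 60+64 = 124 ≤ 140
  N21 sheds 136 MW: no online neighbours, lost.
Round 5 — N10 trips offline.
  N10 sheds 137 MW: no online neighbours, lost.
No further trips.

124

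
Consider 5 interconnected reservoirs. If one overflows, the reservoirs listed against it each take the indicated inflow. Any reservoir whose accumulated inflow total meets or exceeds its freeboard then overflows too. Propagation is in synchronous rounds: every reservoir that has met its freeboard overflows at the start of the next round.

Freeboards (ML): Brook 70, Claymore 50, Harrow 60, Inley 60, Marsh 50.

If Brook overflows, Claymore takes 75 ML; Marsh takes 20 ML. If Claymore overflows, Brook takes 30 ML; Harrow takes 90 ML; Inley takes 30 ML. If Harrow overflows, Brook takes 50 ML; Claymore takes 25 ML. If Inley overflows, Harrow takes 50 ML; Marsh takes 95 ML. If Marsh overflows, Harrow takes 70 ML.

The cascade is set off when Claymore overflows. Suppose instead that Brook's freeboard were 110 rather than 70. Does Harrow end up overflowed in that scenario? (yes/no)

With Brook's freeboard at 110:
Round 1 — Claymore overflows (initial).
  Brook: +30 → 30 < 110
  Harrow: +90 → 90 ≥ 60
  Inley: +30 → 30 < 60
Round 2 — Harrow overflows.
  Brook: +50 → 80 < 110
No further overflows.

yes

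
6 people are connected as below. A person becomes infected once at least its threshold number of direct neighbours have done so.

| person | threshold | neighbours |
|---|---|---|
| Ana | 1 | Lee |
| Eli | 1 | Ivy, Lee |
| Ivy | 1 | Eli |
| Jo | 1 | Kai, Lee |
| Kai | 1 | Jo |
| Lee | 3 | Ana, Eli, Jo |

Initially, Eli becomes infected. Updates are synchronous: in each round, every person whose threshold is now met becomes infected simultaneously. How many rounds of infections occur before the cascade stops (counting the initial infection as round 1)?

2

Round 1 — Eli becomes infected (initial).
Round 2 — checking thresholds:
  Ivy: 1 of 1 neighbours ≥ 1, becomes infected.
  Lee: 1 of 3 neighbours < 3, not yet.
Round 3 — no new infections; cascade stops.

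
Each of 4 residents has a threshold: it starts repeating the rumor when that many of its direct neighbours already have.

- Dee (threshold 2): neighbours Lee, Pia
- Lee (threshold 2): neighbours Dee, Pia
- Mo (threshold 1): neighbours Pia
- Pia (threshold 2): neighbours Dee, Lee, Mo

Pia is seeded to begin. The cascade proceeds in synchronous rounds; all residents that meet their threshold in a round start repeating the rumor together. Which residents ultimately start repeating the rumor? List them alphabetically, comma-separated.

Mo, Pia

Round 1 — Pia starts repeating the rumor (initial).
Round 2 — checking thresholds:
  Dee: 1 of 2 neighbours < 2, holds.
  Lee: 1 of 2 neighbours < 2, holds.
  Mo: 1 of 1 neighbours ≥ 1, starts repeating the rumor.
Round 3 — no new spreads; cascade stops.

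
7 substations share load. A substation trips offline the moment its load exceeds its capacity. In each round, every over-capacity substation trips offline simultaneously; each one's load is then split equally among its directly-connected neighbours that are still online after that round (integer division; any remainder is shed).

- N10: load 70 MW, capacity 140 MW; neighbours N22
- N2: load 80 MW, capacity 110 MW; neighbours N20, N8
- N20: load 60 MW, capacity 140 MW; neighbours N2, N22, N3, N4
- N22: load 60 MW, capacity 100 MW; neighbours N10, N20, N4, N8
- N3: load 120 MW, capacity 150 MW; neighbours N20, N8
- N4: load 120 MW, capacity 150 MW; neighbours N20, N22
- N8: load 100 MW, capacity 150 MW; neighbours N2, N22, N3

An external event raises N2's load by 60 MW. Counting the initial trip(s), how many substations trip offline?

Round 1 — N2 at 140 > 110. N2 trips offline.
  N2 sheds 140 MW to N20, N8: 70 each.
    N20: 60+70 = 130 ≤ 140
    N8: 100+70 = 170 > 150
Round 2 — N8 trips offline.
  N8 sheds 170 MW to N22, N3: 85 each.
    N22: 60+85 = 145 > 100
    N3: 120+85 = 205 > 150
Round 3 — N22, N3 trip offline.
  N22 sheds 145 MW to N10, N20, N4: 48 each (1 lost).
    N10: 70+48 = 118 ≤ 140
    N20: 130+48 = 178 > 140
    N4: 120+48 = 168 > 150
  N3 sheds 205 MW to N20: 205 each.
    N20: 178+205 = 383 > 140
Round 4 — N20, N4 trip offline.
  N20 sheds 383 MW: no online neighbours, lost.
  N4 sheds 168 MW: no online neighbours, lost.
No further trips.

6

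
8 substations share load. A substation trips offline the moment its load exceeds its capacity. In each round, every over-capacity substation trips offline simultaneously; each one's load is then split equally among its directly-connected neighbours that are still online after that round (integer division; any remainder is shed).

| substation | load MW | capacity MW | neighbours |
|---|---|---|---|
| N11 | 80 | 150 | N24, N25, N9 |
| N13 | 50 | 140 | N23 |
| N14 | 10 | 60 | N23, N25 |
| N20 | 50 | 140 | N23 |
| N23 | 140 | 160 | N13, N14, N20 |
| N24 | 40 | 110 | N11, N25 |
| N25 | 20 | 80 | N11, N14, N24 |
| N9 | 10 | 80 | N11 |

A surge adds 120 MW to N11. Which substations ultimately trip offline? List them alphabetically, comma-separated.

Round 1 — N11 at 200 > 150. N11 trips offline.
  N11 sheds 200 MW to N24, N25, N9: 66 each (2 lost).
    N24: 40+66 = 106 ≤ 110
    N25: 20+66 = 86 > 80
    N9: 10+66 = 76 ≤ 80
Round 2 — N25 trips offline.
  N25 sheds 86 MW to N14, N24: 43 each.
    N14: 10+43 = 53 ≤ 60
    N24: 106+43 = 149 > 110
Round 3 — N24 trips offline.
  N24 sheds 149 MW: no online neighbours, lost.
No further trips.

N11, N24, N25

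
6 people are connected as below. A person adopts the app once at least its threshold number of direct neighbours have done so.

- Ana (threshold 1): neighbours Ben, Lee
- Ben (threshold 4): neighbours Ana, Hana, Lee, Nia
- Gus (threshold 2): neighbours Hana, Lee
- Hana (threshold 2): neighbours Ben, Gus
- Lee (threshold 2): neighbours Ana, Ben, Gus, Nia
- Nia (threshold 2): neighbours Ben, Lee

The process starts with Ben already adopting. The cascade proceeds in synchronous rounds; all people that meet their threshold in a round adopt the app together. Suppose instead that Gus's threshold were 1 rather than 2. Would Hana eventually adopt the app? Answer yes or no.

With Gus's threshold at 1:
Round 1 — Ben adopts the app (initial).
Round 2 — checking thresholds:
  Ana: 1 of 2 neighbours ≥ 1, adopts the app.
  Hana: 1 of 2 neighbours < 2, below threshold.
  Lee: 1 of 4 neighbours < 2, below threshold.
  Nia: 1 of 2 neighbours < 2, below threshold.
Round 3 — checking thresholds:
  Hana: 1 of 2 neighbours < 2, below threshold.
  Lee: 2 of 4 neighbours ≥ 2, adopts the app.
  Nia: 1 of 2 neighbours < 2, below threshold.
Round 4 — checking thresholds:
  Gus: 1 of 2 neighbours ≥ 1, adopts the app.
  Hana: 1 of 2 neighbours < 2, below threshold.
  Nia: 2 of 2 neighbours ≥ 2, adopts the app.
Round 5 — checking thresholds:
  Hana: 2 of 2 neighbours ≥ 2, adopts the app.
Round 6 — no new adoptions; cascade stops.

yes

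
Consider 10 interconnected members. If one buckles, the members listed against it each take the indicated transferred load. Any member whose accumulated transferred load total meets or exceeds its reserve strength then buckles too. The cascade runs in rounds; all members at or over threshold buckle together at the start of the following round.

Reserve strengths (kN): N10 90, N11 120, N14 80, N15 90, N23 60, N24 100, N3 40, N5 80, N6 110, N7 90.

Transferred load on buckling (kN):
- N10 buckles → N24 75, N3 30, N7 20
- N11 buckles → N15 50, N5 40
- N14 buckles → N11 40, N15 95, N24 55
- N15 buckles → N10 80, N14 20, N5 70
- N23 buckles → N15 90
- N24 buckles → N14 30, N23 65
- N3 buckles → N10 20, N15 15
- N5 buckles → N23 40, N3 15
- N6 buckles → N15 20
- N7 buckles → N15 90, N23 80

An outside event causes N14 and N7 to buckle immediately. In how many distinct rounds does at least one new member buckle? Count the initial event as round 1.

Round 1 — N14, N7 buckle (initial).
  N11: +40 → 40 < 120
  N15: +95+90 → 185 ≥ 90
  N23: +80 → 80 ≥ 60
  N24: +55 → 55 < 100
Round 2 — N15, N23 buckle.
  N10: +80 → 80 < 90
  N5: +70 → 70 < 80
No further bucklings.

2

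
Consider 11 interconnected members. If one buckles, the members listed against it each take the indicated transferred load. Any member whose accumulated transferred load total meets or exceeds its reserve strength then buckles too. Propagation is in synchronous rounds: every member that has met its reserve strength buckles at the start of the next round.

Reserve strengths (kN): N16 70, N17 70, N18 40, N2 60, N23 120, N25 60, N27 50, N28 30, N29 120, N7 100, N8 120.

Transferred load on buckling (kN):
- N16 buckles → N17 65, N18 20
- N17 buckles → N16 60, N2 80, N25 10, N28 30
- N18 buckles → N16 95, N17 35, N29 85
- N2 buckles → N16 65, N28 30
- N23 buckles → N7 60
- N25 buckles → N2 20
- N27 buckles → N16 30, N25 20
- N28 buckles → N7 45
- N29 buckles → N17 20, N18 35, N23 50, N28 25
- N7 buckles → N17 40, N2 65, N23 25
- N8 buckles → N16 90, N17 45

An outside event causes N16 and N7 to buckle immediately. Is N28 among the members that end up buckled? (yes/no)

Round 1 — N16, N7 buckle (initial).
  N17: +65+40 → 105 ≥ 70
  N18: +20 → 20 < 40
  N2: +65 → 65 ≥ 60
  N23: +25 → 25 < 120
Round 2 — N17, N2 buckle.
  N25: +10 → 10 < 60
  N28: +30+30 → 60 ≥ 30
Round 3 — N28 buckles.
No further bucklings.

yes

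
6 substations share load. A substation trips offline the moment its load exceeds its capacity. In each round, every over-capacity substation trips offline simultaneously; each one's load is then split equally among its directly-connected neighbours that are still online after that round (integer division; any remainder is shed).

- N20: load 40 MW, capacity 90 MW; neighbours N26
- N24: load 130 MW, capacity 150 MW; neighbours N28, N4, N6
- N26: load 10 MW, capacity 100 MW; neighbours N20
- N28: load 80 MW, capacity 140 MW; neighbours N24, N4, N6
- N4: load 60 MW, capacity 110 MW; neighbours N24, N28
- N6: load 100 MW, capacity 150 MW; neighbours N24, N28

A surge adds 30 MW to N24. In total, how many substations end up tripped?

4

Round 1 — N24 at 160 > 150. N24 trips offline.
  N24 sheds 160 MW to N28, N4, N6: 53 each (1 lost).
    N28: 80+53 = 133 ≤ 140
    N4: 60+53 = 113 > 110
    N6: 100+53 = 153 > 150
Round 2 — N4, N6 trip offline.
  N4 sheds 113 MW to N28: 113 each.
    N28: 133+113 = 246 > 140
  N6 sheds 153 MW to N28: 153 each.
    N28: 246+153 = 399 > 140
Round 3 — N28 trips offline.
  N28 sheds 399 MW: no online neighbours, lost.
No further trips.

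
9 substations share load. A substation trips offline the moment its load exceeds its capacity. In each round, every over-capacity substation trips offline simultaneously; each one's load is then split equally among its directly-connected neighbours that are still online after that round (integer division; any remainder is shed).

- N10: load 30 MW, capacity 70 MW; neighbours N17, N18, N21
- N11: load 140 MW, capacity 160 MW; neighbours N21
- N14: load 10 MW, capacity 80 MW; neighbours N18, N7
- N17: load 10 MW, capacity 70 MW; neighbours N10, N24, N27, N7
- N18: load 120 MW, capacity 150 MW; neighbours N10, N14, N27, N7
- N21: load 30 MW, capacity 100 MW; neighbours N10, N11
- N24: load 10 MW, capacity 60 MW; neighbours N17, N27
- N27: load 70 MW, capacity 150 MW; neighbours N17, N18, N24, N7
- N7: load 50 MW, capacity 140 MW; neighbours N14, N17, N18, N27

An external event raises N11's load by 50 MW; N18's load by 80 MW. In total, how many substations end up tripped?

5

Round 1 — N11 at 190 > 160; N18 at 200 > 150. N11, N18 trip offline.
  N11 sheds 190 MW to N21: 190 each.
    N21: 30+190 = 220 > 100
  N18 sheds 200 MW to N10, N14, N27, N7: 50 each.
    N10: 30+50 = 80 > 70
    N14: 10+50 = 60 ≤ 80
    N27: 70+50 = 120 ≤ 150
    N7: 50+50 = 100 ≤ 140
Round 2 — N10, N21 trip offline.
  N10 sheds 80 MW to N17: 80 each.
    N17: 10+80 = 90 > 70
  N21 sheds 220 MW: no online neighbours, lost.
Round 3 — N17 trips offline.
  N17 sheds 90 MW to N24, N27, N7: 30 each.
    N24: 10+30 = 40 ≤ 60
    N27: 120+30 = 150 ≤ 150
    N7: 100+30 = 130 ≤ 140
No further trips.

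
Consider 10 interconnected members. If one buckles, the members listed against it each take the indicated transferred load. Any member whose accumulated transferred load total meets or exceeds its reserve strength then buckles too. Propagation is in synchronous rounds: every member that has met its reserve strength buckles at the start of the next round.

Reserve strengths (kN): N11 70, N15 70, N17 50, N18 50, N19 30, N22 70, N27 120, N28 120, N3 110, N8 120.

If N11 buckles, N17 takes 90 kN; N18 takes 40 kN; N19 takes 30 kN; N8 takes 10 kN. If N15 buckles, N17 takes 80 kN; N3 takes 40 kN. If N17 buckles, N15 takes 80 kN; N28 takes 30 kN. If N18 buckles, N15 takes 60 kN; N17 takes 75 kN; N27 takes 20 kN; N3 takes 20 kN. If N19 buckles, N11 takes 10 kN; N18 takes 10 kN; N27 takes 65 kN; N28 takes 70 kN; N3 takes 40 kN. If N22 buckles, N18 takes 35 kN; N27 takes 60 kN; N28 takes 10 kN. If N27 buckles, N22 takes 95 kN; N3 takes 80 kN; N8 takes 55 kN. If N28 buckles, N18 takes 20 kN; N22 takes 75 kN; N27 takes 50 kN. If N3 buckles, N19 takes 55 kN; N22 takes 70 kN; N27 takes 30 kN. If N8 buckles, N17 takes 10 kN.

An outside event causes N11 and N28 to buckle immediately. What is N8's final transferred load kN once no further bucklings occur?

65

Round 1 — N11, N28 buckle (initial).
  N17: +90 → 90 ≥ 50
  N18: +40+20 → 60 ≥ 50
  N19: +30 → 30 ≥ 30
  N22: +75 → 75 ≥ 70
  N27: +50 → 50 < 120
  N8: +10 → 10 < 120
Round 2 — N17, N18, N19, N22 buckle.
  N15: +80+60 → 140 ≥ 70
  N27: +20+65+60 → 195 ≥ 120
  N3: +20+40 → 60 < 110
Round 3 — N15, N27 buckle.
  N3: +40+80 → 180 ≥ 110
  N8: +55 → 65 < 120
Round 4 — N3 buckles.
No further bucklings.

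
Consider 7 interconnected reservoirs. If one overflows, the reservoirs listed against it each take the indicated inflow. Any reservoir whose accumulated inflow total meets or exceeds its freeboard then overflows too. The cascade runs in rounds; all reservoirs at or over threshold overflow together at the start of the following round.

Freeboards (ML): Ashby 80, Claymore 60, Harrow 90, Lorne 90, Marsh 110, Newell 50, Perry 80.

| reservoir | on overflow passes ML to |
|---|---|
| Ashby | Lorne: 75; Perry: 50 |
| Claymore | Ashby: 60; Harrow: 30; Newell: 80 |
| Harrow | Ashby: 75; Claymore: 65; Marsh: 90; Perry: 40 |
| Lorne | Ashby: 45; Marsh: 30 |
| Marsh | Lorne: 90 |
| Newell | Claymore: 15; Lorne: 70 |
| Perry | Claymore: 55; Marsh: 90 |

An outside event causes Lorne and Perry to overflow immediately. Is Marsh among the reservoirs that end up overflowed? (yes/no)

yes

Round 1 — Lorne, Perry overflow (initial).
  Ashby: +45 → 45 < 80
  Claymore: +55 → 55 < 60
  Marsh: +30+90 → 120 ≥ 110
Round 2 — Marsh overflows.
No further overflows.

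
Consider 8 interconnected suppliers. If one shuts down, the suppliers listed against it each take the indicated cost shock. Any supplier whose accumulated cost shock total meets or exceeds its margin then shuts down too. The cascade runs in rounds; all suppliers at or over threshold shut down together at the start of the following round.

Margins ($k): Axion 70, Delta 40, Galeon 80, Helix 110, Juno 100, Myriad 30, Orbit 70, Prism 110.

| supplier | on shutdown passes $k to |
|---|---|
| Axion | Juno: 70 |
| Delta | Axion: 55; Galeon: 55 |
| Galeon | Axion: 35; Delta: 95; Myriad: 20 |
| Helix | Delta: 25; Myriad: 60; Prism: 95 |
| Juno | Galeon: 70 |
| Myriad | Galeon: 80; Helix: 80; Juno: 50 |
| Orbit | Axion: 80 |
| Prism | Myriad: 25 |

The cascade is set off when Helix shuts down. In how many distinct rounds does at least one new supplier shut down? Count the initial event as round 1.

6

Round 1 — Helix shuts down (initial).
  Delta: +25 → 25 < 40
  Myriad: +60 → 60 ≥ 30
  Prism: +95 → 95 < 110
Round 2 — Myriad shuts down.
  Galeon: +80 → 80 ≥ 80
  Juno: +50 → 50 < 100
Round 3 — Galeon shuts down.
  Axion: +35 → 35 < 70
  Delta: +95 → 120 ≥ 40
Round 4 — Delta shuts down.
  Axion: +55 → 90 ≥ 70
Round 5 — Axion shuts down.
  Juno: +70 → 120 ≥ 100
Round 6 — Juno shuts down.
No further shutdowns.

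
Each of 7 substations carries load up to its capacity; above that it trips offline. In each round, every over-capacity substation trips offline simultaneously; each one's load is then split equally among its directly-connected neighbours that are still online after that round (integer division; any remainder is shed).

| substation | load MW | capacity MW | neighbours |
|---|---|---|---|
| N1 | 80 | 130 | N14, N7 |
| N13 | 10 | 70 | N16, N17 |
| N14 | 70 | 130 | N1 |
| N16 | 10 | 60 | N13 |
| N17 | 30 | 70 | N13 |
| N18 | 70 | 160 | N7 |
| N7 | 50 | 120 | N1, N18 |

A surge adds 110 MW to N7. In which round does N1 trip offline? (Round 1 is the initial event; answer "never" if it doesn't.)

2

Round 1 — N7 at 160 > 120. N7 trips offline.
  N7 sheds 160 MW to N1, N18: 80 each.
    N1: 80+80 = 160 > 130
    N18: 70+80 = 150 ≤ 160
Round 2 — N1 trips offline.
  N1 sheds 160 MW to N14: 160 each.
    N14: 70+160 = 230 > 130
Round 3 — N14 trips offline.
  N14 sheds 230 MW: no online neighbours, lost.
No further trips.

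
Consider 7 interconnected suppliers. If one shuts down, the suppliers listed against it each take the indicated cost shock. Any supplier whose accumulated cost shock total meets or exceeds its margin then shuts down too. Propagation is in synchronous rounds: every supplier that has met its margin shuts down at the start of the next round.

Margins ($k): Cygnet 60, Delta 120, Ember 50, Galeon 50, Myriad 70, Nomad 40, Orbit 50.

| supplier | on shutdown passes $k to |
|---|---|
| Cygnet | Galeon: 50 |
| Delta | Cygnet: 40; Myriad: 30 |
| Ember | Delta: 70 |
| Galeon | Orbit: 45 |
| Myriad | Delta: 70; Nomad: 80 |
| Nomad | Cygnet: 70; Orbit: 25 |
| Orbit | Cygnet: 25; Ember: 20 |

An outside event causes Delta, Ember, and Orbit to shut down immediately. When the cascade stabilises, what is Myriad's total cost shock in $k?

30

Round 1 — Delta, Ember, Orbit shut down (initial).
  Cygnet: +40+25 → 65 ≥ 60
  Myriad: +30 → 30 < 70
Round 2 — Cygnet shuts down.
  Galeon: +50 → 50 ≥ 50
Round 3 — Galeon shuts down.
No further shutdowns.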